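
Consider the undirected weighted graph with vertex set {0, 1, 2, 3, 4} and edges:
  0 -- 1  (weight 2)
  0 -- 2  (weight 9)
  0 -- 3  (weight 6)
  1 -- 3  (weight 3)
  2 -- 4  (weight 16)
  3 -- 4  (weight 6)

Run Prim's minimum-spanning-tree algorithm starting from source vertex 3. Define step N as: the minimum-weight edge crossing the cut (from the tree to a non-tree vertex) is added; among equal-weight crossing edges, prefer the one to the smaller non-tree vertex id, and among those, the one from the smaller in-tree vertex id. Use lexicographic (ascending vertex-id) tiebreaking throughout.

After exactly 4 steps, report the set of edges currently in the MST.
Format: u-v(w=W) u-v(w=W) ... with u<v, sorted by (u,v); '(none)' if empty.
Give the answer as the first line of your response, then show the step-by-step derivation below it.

0-1(w=2) 0-2(w=9) 1-3(w=3) 3-4(w=6)

step 1: add edge 1-3 (w=3); MST = {1-3(w=3)}
step 2: add edge 0-1 (w=2); MST = {0-1(w=2) 1-3(w=3)}
step 3: add edge 3-4 (w=6); MST = {0-1(w=2) 1-3(w=3) 3-4(w=6)}
step 4: add edge 0-2 (w=9); MST = {0-1(w=2) 0-2(w=9) 1-3(w=3) 3-4(w=6)}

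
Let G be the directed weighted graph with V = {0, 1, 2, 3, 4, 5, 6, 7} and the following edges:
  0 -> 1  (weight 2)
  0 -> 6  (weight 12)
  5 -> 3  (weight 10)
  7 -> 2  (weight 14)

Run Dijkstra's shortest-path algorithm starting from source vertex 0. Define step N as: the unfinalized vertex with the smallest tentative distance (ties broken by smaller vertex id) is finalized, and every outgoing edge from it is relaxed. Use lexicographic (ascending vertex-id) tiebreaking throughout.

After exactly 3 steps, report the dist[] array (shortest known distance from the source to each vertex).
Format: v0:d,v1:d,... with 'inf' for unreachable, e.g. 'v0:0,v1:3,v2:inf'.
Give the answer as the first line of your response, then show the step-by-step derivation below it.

v0:0,v1:2,v2:inf,v3:inf,v4:inf,v5:inf,v6:12,v7:inf

step 1: dist = v0:0,v1:2,v2:inf,v3:inf,v4:inf,v5:inf,v6:12,v7:inf
step 2: dist = v0:0,v1:2,v2:inf,v3:inf,v4:inf,v5:inf,v6:12,v7:inf
step 3: dist = v0:0,v1:2,v2:inf,v3:inf,v4:inf,v5:inf,v6:12,v7:inf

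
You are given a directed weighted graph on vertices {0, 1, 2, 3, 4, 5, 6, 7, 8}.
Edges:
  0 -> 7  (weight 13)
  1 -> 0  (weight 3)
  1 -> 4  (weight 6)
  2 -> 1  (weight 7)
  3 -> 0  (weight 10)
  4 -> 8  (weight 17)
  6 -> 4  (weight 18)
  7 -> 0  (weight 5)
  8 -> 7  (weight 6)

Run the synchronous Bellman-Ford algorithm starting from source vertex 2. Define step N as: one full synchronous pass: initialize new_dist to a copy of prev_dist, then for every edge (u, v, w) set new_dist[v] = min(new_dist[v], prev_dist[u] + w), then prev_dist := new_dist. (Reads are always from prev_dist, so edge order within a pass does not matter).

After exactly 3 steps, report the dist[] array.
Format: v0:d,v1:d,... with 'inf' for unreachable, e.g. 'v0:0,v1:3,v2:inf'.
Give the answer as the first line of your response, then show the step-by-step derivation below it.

v0:10,v1:7,v2:0,v3:inf,v4:13,v5:inf,v6:inf,v7:23,v8:30

step 1: dist = v0:inf,v1:7,v2:0,v3:inf,v4:inf,v5:inf,v6:inf,v7:inf,v8:inf
step 2: dist = v0:10,v1:7,v2:0,v3:inf,v4:13,v5:inf,v6:inf,v7:inf,v8:inf
step 3: dist = v0:10,v1:7,v2:0,v3:inf,v4:13,v5:inf,v6:inf,v7:23,v8:30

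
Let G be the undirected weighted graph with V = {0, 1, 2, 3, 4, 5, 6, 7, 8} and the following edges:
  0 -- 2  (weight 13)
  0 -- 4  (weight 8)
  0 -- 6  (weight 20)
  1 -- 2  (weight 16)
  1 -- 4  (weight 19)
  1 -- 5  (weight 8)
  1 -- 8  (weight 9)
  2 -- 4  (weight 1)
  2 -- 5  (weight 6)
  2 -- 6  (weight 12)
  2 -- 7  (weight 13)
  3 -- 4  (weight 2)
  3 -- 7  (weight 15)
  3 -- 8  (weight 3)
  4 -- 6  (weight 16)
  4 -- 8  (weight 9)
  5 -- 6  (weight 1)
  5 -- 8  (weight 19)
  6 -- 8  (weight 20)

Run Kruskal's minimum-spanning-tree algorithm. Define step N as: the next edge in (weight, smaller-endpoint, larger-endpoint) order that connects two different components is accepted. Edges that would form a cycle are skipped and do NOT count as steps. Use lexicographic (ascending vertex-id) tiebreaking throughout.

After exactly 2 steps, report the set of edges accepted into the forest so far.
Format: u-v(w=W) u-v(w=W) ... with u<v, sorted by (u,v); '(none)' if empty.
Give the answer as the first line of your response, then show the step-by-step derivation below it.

2-4(w=1) 5-6(w=1)

step 1: add edge 2-4 (w=1); MST = {2-4(w=1)}
step 2: add edge 5-6 (w=1); MST = {2-4(w=1) 5-6(w=1)}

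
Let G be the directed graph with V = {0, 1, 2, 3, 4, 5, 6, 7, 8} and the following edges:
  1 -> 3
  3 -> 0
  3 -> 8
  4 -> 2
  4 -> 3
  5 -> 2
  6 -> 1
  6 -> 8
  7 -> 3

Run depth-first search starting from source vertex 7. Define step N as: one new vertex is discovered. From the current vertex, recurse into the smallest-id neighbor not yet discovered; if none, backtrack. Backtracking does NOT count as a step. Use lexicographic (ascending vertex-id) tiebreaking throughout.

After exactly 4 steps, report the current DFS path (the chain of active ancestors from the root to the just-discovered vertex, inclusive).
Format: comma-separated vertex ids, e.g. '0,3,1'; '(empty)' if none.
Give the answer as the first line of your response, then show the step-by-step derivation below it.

7,3,8

step 1: discover 7; path=7; order=7
step 2: discover 3; path=7>3; order=7,3
step 3: discover 0; path=7>3>0; order=7,3,0
step 4: discover 8; path=7>3>8; order=7,3,0,8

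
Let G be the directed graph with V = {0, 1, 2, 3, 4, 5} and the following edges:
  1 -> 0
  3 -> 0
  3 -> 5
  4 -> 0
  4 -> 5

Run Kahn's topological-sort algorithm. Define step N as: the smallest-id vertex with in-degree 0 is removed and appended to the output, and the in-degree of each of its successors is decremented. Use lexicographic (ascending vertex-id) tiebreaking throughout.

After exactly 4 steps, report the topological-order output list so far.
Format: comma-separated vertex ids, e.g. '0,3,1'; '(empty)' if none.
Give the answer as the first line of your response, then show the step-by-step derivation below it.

1,2,3,4

step 1: output 1; order=[1]; indeg=(2,0,0,0,0,2)
step 2: output 2; order=[1,2]; indeg=(2,0,0,0,0,2)
step 3: output 3; order=[1,2,3]; indeg=(1,0,0,0,0,1)
step 4: output 4; order=[1,2,3,4]; indeg=(0,0,0,0,0,0)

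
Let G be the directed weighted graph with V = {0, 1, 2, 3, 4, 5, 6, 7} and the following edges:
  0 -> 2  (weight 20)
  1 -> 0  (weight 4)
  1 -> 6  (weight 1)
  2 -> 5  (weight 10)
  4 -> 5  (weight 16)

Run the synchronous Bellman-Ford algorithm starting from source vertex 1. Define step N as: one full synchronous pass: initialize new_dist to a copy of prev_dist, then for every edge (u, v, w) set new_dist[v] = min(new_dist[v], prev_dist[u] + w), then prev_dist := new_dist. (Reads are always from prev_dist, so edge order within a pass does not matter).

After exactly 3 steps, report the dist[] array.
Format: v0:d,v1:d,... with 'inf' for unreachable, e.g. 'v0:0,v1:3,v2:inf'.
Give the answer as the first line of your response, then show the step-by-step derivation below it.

v0:4,v1:0,v2:24,v3:inf,v4:inf,v5:34,v6:1,v7:inf

step 1: dist = v0:4,v1:0,v2:inf,v3:inf,v4:inf,v5:inf,v6:1,v7:inf
step 2: dist = v0:4,v1:0,v2:24,v3:inf,v4:inf,v5:inf,v6:1,v7:inf
step 3: dist = v0:4,v1:0,v2:24,v3:inf,v4:inf,v5:34,v6:1,v7:inf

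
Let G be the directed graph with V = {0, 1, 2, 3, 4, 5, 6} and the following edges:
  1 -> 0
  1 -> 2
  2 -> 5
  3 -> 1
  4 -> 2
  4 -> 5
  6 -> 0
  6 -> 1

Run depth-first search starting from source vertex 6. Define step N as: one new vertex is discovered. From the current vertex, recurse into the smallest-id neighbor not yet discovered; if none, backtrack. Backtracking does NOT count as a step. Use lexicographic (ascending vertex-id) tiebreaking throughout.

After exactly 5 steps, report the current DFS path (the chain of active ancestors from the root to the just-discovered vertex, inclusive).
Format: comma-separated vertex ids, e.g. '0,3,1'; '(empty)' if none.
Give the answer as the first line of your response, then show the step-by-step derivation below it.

6,1,2,5

step 1: discover 6; path=6; order=6
step 2: discover 0; path=6>0; order=6,0
step 3: discover 1; path=6>1; order=6,0,1
step 4: discover 2; path=6>1>2; order=6,0,1,2
step 5: discover 5; path=6>1>2>5; order=6,0,1,2,5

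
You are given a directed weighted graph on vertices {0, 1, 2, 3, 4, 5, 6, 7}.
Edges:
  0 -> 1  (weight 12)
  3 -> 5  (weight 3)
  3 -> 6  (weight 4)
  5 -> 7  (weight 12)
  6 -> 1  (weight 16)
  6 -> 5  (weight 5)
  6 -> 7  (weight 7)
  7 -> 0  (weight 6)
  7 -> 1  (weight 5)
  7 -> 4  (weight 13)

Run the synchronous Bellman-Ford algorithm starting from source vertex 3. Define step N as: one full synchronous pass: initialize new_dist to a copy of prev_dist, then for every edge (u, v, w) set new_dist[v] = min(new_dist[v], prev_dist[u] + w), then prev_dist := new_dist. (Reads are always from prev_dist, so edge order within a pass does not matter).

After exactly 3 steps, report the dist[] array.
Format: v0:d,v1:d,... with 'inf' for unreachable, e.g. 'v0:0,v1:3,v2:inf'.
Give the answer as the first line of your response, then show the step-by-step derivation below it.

v0:17,v1:16,v2:inf,v3:0,v4:24,v5:3,v6:4,v7:11

step 1: dist = v0:inf,v1:inf,v2:inf,v3:0,v4:inf,v5:3,v6:4,v7:inf
step 2: dist = v0:inf,v1:20,v2:inf,v3:0,v4:inf,v5:3,v6:4,v7:11
step 3: dist = v0:17,v1:16,v2:inf,v3:0,v4:24,v5:3,v6:4,v7:11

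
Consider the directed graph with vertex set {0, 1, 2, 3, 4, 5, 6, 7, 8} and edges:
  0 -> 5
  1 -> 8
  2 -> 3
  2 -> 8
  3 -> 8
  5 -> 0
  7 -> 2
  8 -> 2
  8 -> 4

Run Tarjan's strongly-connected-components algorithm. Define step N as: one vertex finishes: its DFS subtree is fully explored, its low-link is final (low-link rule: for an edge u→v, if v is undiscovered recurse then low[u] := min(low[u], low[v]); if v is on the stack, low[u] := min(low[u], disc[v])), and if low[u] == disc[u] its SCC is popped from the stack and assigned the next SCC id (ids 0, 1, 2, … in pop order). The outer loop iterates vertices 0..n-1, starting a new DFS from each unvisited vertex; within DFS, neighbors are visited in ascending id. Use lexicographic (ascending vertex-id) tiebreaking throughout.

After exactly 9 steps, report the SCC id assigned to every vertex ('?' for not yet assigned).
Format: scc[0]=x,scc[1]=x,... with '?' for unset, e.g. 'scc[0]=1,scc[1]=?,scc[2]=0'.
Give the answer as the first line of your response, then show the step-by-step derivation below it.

scc[0]=0,scc[1]=3,scc[2]=2,scc[3]=2,scc[4]=1,scc[5]=0,scc[6]=4,scc[7]=5,scc[8]=2

step 1: low=(low[0]=0,low[1]=?,low[2]=?,low[3]=?,low[4]=?,low[5]=0,low[6]=?,low[7]=?,low[8]=?); scc=(scc[0]=?,scc[1]=?,scc[2]=?,scc[3]=?,scc[4]=?,scc[5]=?,scc[6]=?,scc[7]=?,scc[8]=?)
step 2: low=(low[0]=0,low[1]=?,low[2]=?,low[3]=?,low[4]=?,low[5]=0,low[6]=?,low[7]=?,low[8]=?); scc=(scc[0]=0,scc[1]=?,scc[2]=?,scc[3]=?,scc[4]=?,scc[5]=0,scc[6]=?,scc[7]=?,scc[8]=?)
step 3: low=(low[0]=0,low[1]=2,low[2]=4,low[3]=3,low[4]=?,low[5]=0,low[6]=?,low[7]=?,low[8]=3); scc=(scc[0]=0,scc[1]=?,scc[2]=?,scc[3]=?,scc[4]=?,scc[5]=0,scc[6]=?,scc[7]=?,scc[8]=?)
step 4: low=(low[0]=0,low[1]=2,low[2]=3,low[3]=3,low[4]=?,low[5]=0,low[6]=?,low[7]=?,low[8]=3); scc=(scc[0]=0,scc[1]=?,scc[2]=?,scc[3]=?,scc[4]=?,scc[5]=0,scc[6]=?,scc[7]=?,scc[8]=?)
step 5: low=(low[0]=0,low[1]=2,low[2]=3,low[3]=3,low[4]=6,low[5]=0,low[6]=?,low[7]=?,low[8]=3); scc=(scc[0]=0,scc[1]=?,scc[2]=?,scc[3]=?,scc[4]=1,scc[5]=0,scc[6]=?,scc[7]=?,scc[8]=?)
step 6: low=(low[0]=0,low[1]=2,low[2]=3,low[3]=3,low[4]=6,low[5]=0,low[6]=?,low[7]=?,low[8]=3); scc=(scc[0]=0,scc[1]=?,scc[2]=2,scc[3]=2,scc[4]=1,scc[5]=0,scc[6]=?,scc[7]=?,scc[8]=2)
step 7: low=(low[0]=0,low[1]=2,low[2]=3,low[3]=3,low[4]=6,low[5]=0,low[6]=?,low[7]=?,low[8]=3); scc=(scc[0]=0,scc[1]=3,scc[2]=2,scc[3]=2,scc[4]=1,scc[5]=0,scc[6]=?,scc[7]=?,scc[8]=2)
step 8: low=(low[0]=0,low[1]=2,low[2]=3,low[3]=3,low[4]=6,low[5]=0,low[6]=7,low[7]=?,low[8]=3); scc=(scc[0]=0,scc[1]=3,scc[2]=2,scc[3]=2,scc[4]=1,scc[5]=0,scc[6]=4,scc[7]=?,scc[8]=2)
step 9: low=(low[0]=0,low[1]=2,low[2]=3,low[3]=3,low[4]=6,low[5]=0,low[6]=7,low[7]=8,low[8]=3); scc=(scc[0]=0,scc[1]=3,scc[2]=2,scc[3]=2,scc[4]=1,scc[5]=0,scc[6]=4,scc[7]=5,scc[8]=2)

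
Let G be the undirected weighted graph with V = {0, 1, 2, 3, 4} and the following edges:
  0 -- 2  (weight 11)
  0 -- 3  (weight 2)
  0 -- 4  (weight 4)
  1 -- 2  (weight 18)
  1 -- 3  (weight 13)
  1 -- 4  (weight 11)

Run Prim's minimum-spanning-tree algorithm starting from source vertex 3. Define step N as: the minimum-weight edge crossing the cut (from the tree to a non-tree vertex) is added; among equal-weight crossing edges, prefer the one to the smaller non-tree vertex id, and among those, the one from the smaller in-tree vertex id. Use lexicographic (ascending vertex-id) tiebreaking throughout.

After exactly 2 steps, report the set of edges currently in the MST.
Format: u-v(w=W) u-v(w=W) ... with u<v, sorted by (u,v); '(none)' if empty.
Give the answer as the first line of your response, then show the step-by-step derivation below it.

0-3(w=2) 0-4(w=4)

step 1: add edge 0-3 (w=2); MST = {0-3(w=2)}
step 2: add edge 0-4 (w=4); MST = {0-3(w=2) 0-4(w=4)}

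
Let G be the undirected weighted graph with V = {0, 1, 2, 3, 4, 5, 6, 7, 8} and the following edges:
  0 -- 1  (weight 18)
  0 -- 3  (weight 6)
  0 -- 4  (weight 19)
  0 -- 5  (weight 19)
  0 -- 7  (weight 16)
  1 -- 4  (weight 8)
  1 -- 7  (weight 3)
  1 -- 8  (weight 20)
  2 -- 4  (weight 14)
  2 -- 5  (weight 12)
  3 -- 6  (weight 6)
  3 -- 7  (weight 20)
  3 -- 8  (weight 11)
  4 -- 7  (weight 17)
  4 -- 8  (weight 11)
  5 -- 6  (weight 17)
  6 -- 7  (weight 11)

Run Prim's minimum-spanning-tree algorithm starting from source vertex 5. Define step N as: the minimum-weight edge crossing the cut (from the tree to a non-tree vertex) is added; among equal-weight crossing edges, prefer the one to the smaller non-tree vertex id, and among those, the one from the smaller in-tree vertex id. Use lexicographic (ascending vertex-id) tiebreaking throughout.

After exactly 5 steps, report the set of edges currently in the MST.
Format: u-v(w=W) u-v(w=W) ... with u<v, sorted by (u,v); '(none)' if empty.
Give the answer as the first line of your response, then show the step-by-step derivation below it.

1-4(w=8) 1-7(w=3) 2-4(w=14) 2-5(w=12) 6-7(w=11)

step 1: add edge 2-5 (w=12); MST = {2-5(w=12)}
step 2: add edge 2-4 (w=14); MST = {2-4(w=14) 2-5(w=12)}
step 3: add edge 1-4 (w=8); MST = {1-4(w=8) 2-4(w=14) 2-5(w=12)}
step 4: add edge 1-7 (w=3); MST = {1-4(w=8) 1-7(w=3) 2-4(w=14) 2-5(w=12)}
step 5: add edge 6-7 (w=11); MST = {1-4(w=8) 1-7(w=3) 2-4(w=14) 2-5(w=12) 6-7(w=11)}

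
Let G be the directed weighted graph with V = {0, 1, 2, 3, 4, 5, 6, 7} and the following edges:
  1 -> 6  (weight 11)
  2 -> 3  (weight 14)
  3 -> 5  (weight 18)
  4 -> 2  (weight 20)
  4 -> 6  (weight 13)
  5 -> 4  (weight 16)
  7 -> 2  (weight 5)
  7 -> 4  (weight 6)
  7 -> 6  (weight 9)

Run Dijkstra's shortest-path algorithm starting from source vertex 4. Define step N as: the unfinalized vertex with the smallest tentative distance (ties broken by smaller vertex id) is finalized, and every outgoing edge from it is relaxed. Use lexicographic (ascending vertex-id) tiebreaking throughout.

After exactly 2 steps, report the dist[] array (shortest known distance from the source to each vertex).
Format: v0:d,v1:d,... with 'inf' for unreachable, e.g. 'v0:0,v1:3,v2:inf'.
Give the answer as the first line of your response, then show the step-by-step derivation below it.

v0:inf,v1:inf,v2:20,v3:inf,v4:0,v5:inf,v6:13,v7:inf

step 1: dist = v0:inf,v1:inf,v2:20,v3:inf,v4:0,v5:inf,v6:13,v7:inf
step 2: dist = v0:inf,v1:inf,v2:20,v3:inf,v4:0,v5:inf,v6:13,v7:inf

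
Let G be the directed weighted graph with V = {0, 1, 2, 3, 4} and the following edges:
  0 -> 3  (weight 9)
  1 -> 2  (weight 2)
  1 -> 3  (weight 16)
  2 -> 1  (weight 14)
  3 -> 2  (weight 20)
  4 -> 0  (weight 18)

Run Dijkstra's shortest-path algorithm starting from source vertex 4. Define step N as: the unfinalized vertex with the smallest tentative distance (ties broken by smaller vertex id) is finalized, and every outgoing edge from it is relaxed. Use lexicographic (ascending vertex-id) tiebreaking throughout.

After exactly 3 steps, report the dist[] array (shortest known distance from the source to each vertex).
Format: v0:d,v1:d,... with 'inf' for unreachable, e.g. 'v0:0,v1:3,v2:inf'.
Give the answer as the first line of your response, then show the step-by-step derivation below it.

v0:18,v1:inf,v2:47,v3:27,v4:0

step 1: dist = v0:18,v1:inf,v2:inf,v3:inf,v4:0
step 2: dist = v0:18,v1:inf,v2:inf,v3:27,v4:0
step 3: dist = v0:18,v1:inf,v2:47,v3:27,v4:0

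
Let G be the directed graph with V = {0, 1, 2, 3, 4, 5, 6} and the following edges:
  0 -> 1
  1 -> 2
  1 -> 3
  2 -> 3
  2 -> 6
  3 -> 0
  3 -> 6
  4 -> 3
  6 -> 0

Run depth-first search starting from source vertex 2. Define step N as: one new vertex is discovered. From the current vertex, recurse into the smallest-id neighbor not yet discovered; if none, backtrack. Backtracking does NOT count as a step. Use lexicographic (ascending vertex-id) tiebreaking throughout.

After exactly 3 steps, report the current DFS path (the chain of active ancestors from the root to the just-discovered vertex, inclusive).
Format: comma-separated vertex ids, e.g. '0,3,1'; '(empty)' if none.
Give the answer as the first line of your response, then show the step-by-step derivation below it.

2,3,0

step 1: discover 2; path=2; order=2
step 2: discover 3; path=2>3; order=2,3
step 3: discover 0; path=2>3>0; order=2,3,0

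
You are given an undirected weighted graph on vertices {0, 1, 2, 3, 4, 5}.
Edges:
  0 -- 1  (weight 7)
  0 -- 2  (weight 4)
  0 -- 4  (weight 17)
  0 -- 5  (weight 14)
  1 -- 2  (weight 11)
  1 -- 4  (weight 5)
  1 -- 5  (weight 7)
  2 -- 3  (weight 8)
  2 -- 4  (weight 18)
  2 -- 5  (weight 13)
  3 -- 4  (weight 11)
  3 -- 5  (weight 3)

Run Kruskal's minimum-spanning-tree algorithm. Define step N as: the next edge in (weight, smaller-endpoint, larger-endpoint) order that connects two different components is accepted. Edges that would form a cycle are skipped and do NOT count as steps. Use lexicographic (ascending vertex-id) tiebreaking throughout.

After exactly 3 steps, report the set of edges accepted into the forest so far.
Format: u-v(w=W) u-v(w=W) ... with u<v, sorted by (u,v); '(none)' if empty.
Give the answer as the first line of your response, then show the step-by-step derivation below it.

0-2(w=4) 1-4(w=5) 3-5(w=3)

step 1: add edge 3-5 (w=3); MST = {3-5(w=3)}
step 2: add edge 0-2 (w=4); MST = {0-2(w=4) 3-5(w=3)}
step 3: add edge 1-4 (w=5); MST = {0-2(w=4) 1-4(w=5) 3-5(w=3)}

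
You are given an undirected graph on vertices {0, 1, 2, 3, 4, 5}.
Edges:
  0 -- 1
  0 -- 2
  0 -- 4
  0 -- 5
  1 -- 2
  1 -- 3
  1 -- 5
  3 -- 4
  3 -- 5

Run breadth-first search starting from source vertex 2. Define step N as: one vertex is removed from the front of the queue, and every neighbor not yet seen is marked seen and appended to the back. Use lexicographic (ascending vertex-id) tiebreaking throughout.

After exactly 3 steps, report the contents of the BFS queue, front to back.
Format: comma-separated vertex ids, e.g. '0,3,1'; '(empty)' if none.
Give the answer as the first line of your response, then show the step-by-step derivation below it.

4,5,3

step 1: dequeue 2; queue=[0,1]; order=2
step 2: dequeue 0; queue=[1,4,5]; order=2,0
step 3: dequeue 1; queue=[4,5,3]; order=2,0,1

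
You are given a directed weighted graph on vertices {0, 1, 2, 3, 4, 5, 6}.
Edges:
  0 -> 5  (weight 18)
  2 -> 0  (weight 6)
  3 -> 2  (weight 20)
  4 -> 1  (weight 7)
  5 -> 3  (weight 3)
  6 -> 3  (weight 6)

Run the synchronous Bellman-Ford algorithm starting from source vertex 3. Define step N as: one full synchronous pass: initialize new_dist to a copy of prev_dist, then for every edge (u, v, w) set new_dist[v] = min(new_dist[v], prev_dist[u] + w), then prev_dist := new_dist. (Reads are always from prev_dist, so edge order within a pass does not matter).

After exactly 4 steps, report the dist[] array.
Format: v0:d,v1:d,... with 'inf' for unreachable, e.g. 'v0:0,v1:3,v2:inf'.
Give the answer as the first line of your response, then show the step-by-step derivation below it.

v0:26,v1:inf,v2:20,v3:0,v4:inf,v5:44,v6:inf

step 1: dist = v0:inf,v1:inf,v2:20,v3:0,v4:inf,v5:inf,v6:inf
step 2: dist = v0:26,v1:inf,v2:20,v3:0,v4:inf,v5:inf,v6:inf
step 3: dist = v0:26,v1:inf,v2:20,v3:0,v4:inf,v5:44,v6:inf
step 4: dist = v0:26,v1:inf,v2:20,v3:0,v4:inf,v5:44,v6:inf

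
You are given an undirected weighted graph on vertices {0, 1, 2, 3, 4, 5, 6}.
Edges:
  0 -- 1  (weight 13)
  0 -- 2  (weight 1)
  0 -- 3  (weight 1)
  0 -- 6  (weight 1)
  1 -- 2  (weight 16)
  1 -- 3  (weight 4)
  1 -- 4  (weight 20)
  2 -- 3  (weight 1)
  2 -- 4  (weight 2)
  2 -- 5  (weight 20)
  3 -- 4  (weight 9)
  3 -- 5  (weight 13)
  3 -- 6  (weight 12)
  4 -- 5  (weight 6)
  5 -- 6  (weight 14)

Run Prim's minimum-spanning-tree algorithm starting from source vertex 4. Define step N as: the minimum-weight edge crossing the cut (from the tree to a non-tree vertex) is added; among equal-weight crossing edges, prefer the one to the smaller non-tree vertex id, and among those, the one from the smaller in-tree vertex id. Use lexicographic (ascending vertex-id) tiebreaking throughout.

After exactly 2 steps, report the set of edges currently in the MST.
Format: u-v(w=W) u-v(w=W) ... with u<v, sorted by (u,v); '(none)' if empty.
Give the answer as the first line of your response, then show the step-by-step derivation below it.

0-2(w=1) 2-4(w=2)

step 1: add edge 2-4 (w=2); MST = {2-4(w=2)}
step 2: add edge 0-2 (w=1); MST = {0-2(w=1) 2-4(w=2)}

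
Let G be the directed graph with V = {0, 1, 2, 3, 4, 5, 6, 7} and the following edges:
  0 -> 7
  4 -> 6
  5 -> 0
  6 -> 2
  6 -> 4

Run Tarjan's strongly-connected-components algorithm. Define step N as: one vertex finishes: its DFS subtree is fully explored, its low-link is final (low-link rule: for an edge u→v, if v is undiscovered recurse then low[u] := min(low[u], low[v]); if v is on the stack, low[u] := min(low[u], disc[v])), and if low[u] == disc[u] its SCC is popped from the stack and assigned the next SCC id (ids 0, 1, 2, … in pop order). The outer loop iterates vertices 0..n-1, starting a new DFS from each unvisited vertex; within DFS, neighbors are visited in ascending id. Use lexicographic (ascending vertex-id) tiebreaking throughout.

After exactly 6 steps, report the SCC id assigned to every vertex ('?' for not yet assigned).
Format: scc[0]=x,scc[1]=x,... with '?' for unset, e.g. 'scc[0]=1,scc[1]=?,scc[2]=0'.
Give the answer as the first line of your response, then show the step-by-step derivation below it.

scc[0]=1,scc[1]=2,scc[2]=3,scc[3]=4,scc[4]=?,scc[5]=?,scc[6]=?,scc[7]=0

step 1: low=(low[0]=0,low[1]=?,low[2]=?,low[3]=?,low[4]=?,low[5]=?,low[6]=?,low[7]=1); scc=(scc[0]=?,scc[1]=?,scc[2]=?,scc[3]=?,scc[4]=?,scc[5]=?,scc[6]=?,scc[7]=0)
step 2: low=(low[0]=0,low[1]=?,low[2]=?,low[3]=?,low[4]=?,low[5]=?,low[6]=?,low[7]=1); scc=(scc[0]=1,scc[1]=?,scc[2]=?,scc[3]=?,scc[4]=?,scc[5]=?,scc[6]=?,scc[7]=0)
step 3: low=(low[0]=0,low[1]=2,low[2]=?,low[3]=?,low[4]=?,low[5]=?,low[6]=?,low[7]=1); scc=(scc[0]=1,scc[1]=2,scc[2]=?,scc[3]=?,scc[4]=?,scc[5]=?,scc[6]=?,scc[7]=0)
step 4: low=(low[0]=0,low[1]=2,low[2]=3,low[3]=?,low[4]=?,low[5]=?,low[6]=?,low[7]=1); scc=(scc[0]=1,scc[1]=2,scc[2]=3,scc[3]=?,scc[4]=?,scc[5]=?,scc[6]=?,scc[7]=0)
step 5: low=(low[0]=0,low[1]=2,low[2]=3,low[3]=4,low[4]=?,low[5]=?,low[6]=?,low[7]=1); scc=(scc[0]=1,scc[1]=2,scc[2]=3,scc[3]=4,scc[4]=?,scc[5]=?,scc[6]=?,scc[7]=0)
step 6: low=(low[0]=0,low[1]=2,low[2]=3,low[3]=4,low[4]=5,low[5]=?,low[6]=5,low[7]=1); scc=(scc[0]=1,scc[1]=2,scc[2]=3,scc[3]=4,scc[4]=?,scc[5]=?,scc[6]=?,scc[7]=0)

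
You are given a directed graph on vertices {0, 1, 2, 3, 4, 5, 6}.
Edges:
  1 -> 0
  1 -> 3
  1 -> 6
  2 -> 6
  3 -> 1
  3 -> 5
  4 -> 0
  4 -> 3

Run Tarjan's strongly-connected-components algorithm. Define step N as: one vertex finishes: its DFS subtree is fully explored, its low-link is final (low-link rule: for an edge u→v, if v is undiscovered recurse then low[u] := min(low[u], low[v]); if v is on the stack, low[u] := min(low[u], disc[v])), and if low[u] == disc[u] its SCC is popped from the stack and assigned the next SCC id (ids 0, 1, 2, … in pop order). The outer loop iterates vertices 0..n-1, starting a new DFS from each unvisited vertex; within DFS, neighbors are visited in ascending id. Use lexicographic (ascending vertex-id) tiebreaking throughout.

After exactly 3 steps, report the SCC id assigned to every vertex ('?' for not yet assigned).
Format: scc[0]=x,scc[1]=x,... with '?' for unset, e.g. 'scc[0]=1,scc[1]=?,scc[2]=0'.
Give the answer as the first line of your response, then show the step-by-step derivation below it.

scc[0]=0,scc[1]=?,scc[2]=?,scc[3]=?,scc[4]=?,scc[5]=1,scc[6]=?

step 1: low=(low[0]=0,low[1]=?,low[2]=?,low[3]=?,low[4]=?,low[5]=?,low[6]=?); scc=(scc[0]=0,scc[1]=?,scc[2]=?,scc[3]=?,scc[4]=?,scc[5]=?,scc[6]=?)
step 2: low=(low[0]=0,low[1]=1,low[2]=?,low[3]=1,low[4]=?,low[5]=3,low[6]=?); scc=(scc[0]=0,scc[1]=?,scc[2]=?,scc[3]=?,scc[4]=?,scc[5]=1,scc[6]=?)
step 3: low=(low[0]=0,low[1]=1,low[2]=?,low[3]=1,low[4]=?,low[5]=3,low[6]=?); scc=(scc[0]=0,scc[1]=?,scc[2]=?,scc[3]=?,scc[4]=?,scc[5]=1,scc[6]=?)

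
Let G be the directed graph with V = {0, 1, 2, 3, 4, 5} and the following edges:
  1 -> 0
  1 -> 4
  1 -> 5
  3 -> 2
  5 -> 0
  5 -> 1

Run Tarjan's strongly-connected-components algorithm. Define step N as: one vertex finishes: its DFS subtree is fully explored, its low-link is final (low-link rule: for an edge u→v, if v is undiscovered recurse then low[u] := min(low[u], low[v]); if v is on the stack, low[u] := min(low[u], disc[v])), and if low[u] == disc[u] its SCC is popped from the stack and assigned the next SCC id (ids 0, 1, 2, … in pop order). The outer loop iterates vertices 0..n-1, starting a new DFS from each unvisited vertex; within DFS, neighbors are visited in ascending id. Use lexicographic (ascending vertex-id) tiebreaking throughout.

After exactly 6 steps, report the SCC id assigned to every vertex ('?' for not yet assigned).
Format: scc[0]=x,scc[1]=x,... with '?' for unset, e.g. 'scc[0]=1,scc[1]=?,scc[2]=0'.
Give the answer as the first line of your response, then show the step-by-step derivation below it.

scc[0]=0,scc[1]=2,scc[2]=3,scc[3]=4,scc[4]=1,scc[5]=2

step 1: low=(low[0]=0,low[1]=?,low[2]=?,low[3]=?,low[4]=?,low[5]=?); scc=(scc[0]=0,scc[1]=?,scc[2]=?,scc[3]=?,scc[4]=?,scc[5]=?)
step 2: low=(low[0]=0,low[1]=1,low[2]=?,low[3]=?,low[4]=2,low[5]=?); scc=(scc[0]=0,scc[1]=?,scc[2]=?,scc[3]=?,scc[4]=1,scc[5]=?)
step 3: low=(low[0]=0,low[1]=1,low[2]=?,low[3]=?,low[4]=2,low[5]=1); scc=(scc[0]=0,scc[1]=?,scc[2]=?,scc[3]=?,scc[4]=1,scc[5]=?)
step 4: low=(low[0]=0,low[1]=1,low[2]=?,low[3]=?,low[4]=2,low[5]=1); scc=(scc[0]=0,scc[1]=2,scc[2]=?,scc[3]=?,scc[4]=1,scc[5]=2)
step 5: low=(low[0]=0,low[1]=1,low[2]=4,low[3]=?,low[4]=2,low[5]=1); scc=(scc[0]=0,scc[1]=2,scc[2]=3,scc[3]=?,scc[4]=1,scc[5]=2)
step 6: low=(low[0]=0,low[1]=1,low[2]=4,low[3]=5,low[4]=2,low[5]=1); scc=(scc[0]=0,scc[1]=2,scc[2]=3,scc[3]=4,scc[4]=1,scc[5]=2)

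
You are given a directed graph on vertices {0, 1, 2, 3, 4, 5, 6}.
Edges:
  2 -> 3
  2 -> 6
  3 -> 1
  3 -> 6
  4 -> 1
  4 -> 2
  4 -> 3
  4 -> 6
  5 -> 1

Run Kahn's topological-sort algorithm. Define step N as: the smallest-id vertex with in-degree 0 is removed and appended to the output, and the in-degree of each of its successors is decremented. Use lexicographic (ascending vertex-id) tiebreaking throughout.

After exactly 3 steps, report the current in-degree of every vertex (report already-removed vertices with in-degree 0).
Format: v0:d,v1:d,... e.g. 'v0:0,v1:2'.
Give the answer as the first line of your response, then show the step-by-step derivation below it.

v0:0,v1:2,v2:0,v3:0,v4:0,v5:0,v6:1

step 1: output 0; order=[0]; indeg=(0,3,1,2,0,0,3)
step 2: output 4; order=[0,4]; indeg=(0,2,0,1,0,0,2)
step 3: output 2; order=[0,4,2]; indeg=(0,2,0,0,0,0,1)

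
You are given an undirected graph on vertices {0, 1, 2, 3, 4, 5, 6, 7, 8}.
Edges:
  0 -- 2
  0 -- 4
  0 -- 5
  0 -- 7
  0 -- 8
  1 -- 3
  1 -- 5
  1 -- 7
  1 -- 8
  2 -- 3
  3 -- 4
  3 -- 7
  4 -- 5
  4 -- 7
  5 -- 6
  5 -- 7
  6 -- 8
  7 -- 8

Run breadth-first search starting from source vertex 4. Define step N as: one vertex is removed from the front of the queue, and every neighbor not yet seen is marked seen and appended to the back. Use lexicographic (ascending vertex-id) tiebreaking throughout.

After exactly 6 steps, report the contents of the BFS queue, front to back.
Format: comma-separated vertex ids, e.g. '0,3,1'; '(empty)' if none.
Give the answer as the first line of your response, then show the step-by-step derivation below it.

8,1,6

step 1: dequeue 4; queue=[0,3,5,7]; order=4
step 2: dequeue 0; queue=[3,5,7,2,8]; order=4,0
step 3: dequeue 3; queue=[5,7,2,8,1]; order=4,0,3
step 4: dequeue 5; queue=[7,2,8,1,6]; order=4,0,3,5
step 5: dequeue 7; queue=[2,8,1,6]; order=4,0,3,5,7
step 6: dequeue 2; queue=[8,1,6]; order=4,0,3,5,7,2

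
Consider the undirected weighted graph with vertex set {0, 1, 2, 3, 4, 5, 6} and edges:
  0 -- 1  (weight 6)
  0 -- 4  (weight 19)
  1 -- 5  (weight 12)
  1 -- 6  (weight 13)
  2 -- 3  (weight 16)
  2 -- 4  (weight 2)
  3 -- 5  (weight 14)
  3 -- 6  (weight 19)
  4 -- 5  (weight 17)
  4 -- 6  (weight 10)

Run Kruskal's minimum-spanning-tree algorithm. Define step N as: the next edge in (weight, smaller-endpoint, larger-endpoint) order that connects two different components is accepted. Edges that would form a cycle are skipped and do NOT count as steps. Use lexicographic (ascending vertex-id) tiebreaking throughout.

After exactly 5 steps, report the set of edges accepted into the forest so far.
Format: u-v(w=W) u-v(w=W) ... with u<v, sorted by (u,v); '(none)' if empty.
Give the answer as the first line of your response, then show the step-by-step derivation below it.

0-1(w=6) 1-5(w=12) 1-6(w=13) 2-4(w=2) 4-6(w=10)

step 1: add edge 2-4 (w=2); MST = {2-4(w=2)}
step 2: add edge 0-1 (w=6); MST = {0-1(w=6) 2-4(w=2)}
step 3: add edge 4-6 (w=10); MST = {0-1(w=6) 2-4(w=2) 4-6(w=10)}
step 4: add edge 1-5 (w=12); MST = {0-1(w=6) 1-5(w=12) 2-4(w=2) 4-6(w=10)}
step 5: add edge 1-6 (w=13); MST = {0-1(w=6) 1-5(w=12) 1-6(w=13) 2-4(w=2) 4-6(w=10)}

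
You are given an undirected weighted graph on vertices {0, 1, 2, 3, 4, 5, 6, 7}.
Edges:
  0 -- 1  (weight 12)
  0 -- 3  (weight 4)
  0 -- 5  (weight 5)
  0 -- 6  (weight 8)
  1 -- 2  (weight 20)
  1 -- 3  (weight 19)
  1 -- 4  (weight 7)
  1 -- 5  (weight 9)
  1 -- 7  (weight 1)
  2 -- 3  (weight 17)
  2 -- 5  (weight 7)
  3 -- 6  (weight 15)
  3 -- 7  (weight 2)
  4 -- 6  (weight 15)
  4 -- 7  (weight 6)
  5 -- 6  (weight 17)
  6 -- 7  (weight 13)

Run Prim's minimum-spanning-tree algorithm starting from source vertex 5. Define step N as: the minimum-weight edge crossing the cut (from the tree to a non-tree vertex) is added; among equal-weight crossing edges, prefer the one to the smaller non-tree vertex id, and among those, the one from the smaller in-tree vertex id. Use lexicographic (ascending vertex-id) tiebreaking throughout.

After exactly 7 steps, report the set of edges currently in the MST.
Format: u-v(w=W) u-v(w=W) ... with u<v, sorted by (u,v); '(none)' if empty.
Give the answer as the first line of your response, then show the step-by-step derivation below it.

0-3(w=4) 0-5(w=5) 0-6(w=8) 1-7(w=1) 2-5(w=7) 3-7(w=2) 4-7(w=6)

step 1: add edge 0-5 (w=5); MST = {0-5(w=5)}
step 2: add edge 0-3 (w=4); MST = {0-3(w=4) 0-5(w=5)}
step 3: add edge 3-7 (w=2); MST = {0-3(w=4) 0-5(w=5) 3-7(w=2)}
step 4: add edge 1-7 (w=1); MST = {0-3(w=4) 0-5(w=5) 1-7(w=1) 3-7(w=2)}
step 5: add edge 4-7 (w=6); MST = {0-3(w=4) 0-5(w=5) 1-7(w=1) 3-7(w=2) 4-7(w=6)}
step 6: add edge 2-5 (w=7); MST = {0-3(w=4) 0-5(w=5) 1-7(w=1) 2-5(w=7) 3-7(w=2) 4-7(w=6)}
step 7: add edge 0-6 (w=8); MST = {0-3(w=4) 0-5(w=5) 0-6(w=8) 1-7(w=1) 2-5(w=7) 3-7(w=2) 4-7(w=6)}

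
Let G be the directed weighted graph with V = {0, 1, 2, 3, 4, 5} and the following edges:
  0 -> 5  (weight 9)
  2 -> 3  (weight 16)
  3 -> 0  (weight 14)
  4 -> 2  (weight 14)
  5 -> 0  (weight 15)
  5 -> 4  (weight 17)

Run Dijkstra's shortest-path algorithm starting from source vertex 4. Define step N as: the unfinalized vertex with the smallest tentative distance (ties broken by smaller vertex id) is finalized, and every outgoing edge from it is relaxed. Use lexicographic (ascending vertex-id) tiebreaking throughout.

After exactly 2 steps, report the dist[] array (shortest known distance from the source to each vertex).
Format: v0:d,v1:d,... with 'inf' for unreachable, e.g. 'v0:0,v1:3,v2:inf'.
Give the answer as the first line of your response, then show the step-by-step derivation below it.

v0:inf,v1:inf,v2:14,v3:30,v4:0,v5:inf

step 1: dist = v0:inf,v1:inf,v2:14,v3:inf,v4:0,v5:inf
step 2: dist = v0:inf,v1:inf,v2:14,v3:30,v4:0,v5:inf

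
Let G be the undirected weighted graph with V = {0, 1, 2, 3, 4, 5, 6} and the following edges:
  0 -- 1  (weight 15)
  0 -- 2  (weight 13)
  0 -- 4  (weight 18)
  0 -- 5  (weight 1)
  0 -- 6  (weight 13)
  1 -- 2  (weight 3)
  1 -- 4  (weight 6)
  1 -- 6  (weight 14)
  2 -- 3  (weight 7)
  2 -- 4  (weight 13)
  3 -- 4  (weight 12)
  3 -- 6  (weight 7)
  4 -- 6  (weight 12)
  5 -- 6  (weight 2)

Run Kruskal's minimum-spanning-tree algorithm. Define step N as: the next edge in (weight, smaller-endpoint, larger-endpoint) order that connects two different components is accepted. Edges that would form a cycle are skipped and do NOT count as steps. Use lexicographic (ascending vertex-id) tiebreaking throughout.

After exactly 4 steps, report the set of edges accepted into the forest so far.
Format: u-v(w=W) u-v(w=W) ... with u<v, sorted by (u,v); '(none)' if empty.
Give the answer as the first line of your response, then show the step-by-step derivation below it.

0-5(w=1) 1-2(w=3) 1-4(w=6) 5-6(w=2)

step 1: add edge 0-5 (w=1); MST = {0-5(w=1)}
step 2: add edge 5-6 (w=2); MST = {0-5(w=1) 5-6(w=2)}
step 3: add edge 1-2 (w=3); MST = {0-5(w=1) 1-2(w=3) 5-6(w=2)}
step 4: add edge 1-4 (w=6); MST = {0-5(w=1) 1-2(w=3) 1-4(w=6) 5-6(w=2)}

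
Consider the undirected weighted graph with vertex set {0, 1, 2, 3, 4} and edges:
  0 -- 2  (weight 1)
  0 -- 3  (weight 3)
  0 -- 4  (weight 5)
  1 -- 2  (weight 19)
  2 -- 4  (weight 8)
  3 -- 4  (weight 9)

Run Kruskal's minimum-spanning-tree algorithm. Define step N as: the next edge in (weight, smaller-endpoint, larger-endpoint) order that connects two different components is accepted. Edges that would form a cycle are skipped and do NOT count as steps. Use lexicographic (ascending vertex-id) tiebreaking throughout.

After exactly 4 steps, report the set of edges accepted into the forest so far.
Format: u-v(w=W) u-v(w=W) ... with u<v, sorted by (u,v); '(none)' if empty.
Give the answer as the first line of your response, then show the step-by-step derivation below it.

0-2(w=1) 0-3(w=3) 0-4(w=5) 1-2(w=19)

step 1: add edge 0-2 (w=1); MST = {0-2(w=1)}
step 2: add edge 0-3 (w=3); MST = {0-2(w=1) 0-3(w=3)}
step 3: add edge 0-4 (w=5); MST = {0-2(w=1) 0-3(w=3) 0-4(w=5)}
step 4: add edge 1-2 (w=19); MST = {0-2(w=1) 0-3(w=3) 0-4(w=5) 1-2(w=19)}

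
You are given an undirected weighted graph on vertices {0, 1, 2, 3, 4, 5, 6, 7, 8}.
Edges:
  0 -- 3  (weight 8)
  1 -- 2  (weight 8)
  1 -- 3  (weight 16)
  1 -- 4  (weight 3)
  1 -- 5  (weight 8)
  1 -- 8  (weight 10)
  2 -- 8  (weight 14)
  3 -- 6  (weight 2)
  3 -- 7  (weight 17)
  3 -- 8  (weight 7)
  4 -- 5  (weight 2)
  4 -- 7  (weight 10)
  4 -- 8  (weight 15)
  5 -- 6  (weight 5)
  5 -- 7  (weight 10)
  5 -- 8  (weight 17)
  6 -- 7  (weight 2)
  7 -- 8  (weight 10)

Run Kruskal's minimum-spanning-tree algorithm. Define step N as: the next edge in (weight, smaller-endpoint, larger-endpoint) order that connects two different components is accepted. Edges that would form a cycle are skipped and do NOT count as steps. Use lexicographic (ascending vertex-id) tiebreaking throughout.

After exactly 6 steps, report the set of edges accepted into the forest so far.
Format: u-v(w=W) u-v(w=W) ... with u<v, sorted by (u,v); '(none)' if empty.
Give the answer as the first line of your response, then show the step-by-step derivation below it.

1-4(w=3) 3-6(w=2) 3-8(w=7) 4-5(w=2) 5-6(w=5) 6-7(w=2)

step 1: add edge 3-6 (w=2); MST = {3-6(w=2)}
step 2: add edge 4-5 (w=2); MST = {3-6(w=2) 4-5(w=2)}
step 3: add edge 6-7 (w=2); MST = {3-6(w=2) 4-5(w=2) 6-7(w=2)}
step 4: add edge 1-4 (w=3); MST = {1-4(w=3) 3-6(w=2) 4-5(w=2) 6-7(w=2)}
step 5: add edge 5-6 (w=5); MST = {1-4(w=3) 3-6(w=2) 4-5(w=2) 5-6(w=5) 6-7(w=2)}
step 6: add edge 3-8 (w=7); MST = {1-4(w=3) 3-6(w=2) 3-8(w=7) 4-5(w=2) 5-6(w=5) 6-7(w=2)}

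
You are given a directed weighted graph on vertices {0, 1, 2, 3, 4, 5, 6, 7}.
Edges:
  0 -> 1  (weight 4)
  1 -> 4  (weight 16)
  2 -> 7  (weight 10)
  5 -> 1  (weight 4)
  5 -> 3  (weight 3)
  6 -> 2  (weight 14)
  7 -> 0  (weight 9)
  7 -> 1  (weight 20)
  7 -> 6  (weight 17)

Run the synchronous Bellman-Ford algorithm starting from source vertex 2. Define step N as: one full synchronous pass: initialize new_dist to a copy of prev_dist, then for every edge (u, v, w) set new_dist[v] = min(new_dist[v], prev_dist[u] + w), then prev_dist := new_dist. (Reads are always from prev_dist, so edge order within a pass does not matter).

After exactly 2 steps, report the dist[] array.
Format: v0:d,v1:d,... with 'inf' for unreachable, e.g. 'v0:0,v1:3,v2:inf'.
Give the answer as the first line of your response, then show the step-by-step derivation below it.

v0:19,v1:30,v2:0,v3:inf,v4:inf,v5:inf,v6:27,v7:10

step 1: dist = v0:inf,v1:inf,v2:0,v3:inf,v4:inf,v5:inf,v6:inf,v7:10
step 2: dist = v0:19,v1:30,v2:0,v3:inf,v4:inf,v5:inf,v6:27,v7:10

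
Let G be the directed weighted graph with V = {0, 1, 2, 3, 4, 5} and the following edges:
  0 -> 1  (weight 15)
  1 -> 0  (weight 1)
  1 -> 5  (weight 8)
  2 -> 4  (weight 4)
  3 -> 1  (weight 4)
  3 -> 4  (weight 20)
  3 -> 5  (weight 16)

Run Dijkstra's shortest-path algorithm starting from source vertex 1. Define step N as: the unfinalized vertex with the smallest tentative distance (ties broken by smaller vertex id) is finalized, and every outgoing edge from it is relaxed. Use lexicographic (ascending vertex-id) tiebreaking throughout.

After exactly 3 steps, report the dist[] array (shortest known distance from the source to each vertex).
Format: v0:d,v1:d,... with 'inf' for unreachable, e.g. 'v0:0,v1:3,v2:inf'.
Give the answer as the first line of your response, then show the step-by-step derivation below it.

v0:1,v1:0,v2:inf,v3:inf,v4:inf,v5:8

step 1: dist = v0:1,v1:0,v2:inf,v3:inf,v4:inf,v5:8
step 2: dist = v0:1,v1:0,v2:inf,v3:inf,v4:inf,v5:8
step 3: dist = v0:1,v1:0,v2:inf,v3:inf,v4:inf,v5:8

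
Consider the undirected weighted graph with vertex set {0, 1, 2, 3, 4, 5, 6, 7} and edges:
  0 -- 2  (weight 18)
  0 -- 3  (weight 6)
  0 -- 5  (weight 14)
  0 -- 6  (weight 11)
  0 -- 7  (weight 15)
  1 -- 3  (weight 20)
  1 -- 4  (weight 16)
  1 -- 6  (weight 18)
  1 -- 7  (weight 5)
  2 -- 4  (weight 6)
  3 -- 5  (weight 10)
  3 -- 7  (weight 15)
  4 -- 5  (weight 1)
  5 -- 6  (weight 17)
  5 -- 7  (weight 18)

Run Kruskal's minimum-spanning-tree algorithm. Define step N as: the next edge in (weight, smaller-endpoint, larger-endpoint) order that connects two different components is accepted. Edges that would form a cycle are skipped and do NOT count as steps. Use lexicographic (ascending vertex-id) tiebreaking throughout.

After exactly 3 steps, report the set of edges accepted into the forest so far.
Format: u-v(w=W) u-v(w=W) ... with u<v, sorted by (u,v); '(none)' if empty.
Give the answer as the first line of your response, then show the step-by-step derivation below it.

0-3(w=6) 1-7(w=5) 4-5(w=1)

step 1: add edge 4-5 (w=1); MST = {4-5(w=1)}
step 2: add edge 1-7 (w=5); MST = {1-7(w=5) 4-5(w=1)}
step 3: add edge 0-3 (w=6); MST = {0-3(w=6) 1-7(w=5) 4-5(w=1)}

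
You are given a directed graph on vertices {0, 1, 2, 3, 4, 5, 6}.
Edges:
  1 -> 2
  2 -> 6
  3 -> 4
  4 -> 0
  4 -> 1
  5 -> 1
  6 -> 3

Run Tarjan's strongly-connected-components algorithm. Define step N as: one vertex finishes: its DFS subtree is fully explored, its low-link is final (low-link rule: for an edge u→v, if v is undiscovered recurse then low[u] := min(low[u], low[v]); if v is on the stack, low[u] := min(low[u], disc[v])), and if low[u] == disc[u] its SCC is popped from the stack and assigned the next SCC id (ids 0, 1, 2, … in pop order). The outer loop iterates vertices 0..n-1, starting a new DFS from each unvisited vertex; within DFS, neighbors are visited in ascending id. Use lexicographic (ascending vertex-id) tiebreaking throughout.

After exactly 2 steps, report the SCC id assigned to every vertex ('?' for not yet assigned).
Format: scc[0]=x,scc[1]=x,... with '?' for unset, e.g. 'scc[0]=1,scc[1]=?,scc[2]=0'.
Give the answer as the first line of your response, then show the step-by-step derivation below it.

scc[0]=0,scc[1]=?,scc[2]=?,scc[3]=?,scc[4]=?,scc[5]=?,scc[6]=?

step 1: low=(low[0]=0,low[1]=?,low[2]=?,low[3]=?,low[4]=?,low[5]=?,low[6]=?); scc=(scc[0]=0,scc[1]=?,scc[2]=?,scc[3]=?,scc[4]=?,scc[5]=?,scc[6]=?)
step 2: low=(low[0]=0,low[1]=1,low[2]=2,low[3]=4,low[4]=1,low[5]=?,low[6]=3); scc=(scc[0]=0,scc[1]=?,scc[2]=?,scc[3]=?,scc[4]=?,scc[5]=?,scc[6]=?)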